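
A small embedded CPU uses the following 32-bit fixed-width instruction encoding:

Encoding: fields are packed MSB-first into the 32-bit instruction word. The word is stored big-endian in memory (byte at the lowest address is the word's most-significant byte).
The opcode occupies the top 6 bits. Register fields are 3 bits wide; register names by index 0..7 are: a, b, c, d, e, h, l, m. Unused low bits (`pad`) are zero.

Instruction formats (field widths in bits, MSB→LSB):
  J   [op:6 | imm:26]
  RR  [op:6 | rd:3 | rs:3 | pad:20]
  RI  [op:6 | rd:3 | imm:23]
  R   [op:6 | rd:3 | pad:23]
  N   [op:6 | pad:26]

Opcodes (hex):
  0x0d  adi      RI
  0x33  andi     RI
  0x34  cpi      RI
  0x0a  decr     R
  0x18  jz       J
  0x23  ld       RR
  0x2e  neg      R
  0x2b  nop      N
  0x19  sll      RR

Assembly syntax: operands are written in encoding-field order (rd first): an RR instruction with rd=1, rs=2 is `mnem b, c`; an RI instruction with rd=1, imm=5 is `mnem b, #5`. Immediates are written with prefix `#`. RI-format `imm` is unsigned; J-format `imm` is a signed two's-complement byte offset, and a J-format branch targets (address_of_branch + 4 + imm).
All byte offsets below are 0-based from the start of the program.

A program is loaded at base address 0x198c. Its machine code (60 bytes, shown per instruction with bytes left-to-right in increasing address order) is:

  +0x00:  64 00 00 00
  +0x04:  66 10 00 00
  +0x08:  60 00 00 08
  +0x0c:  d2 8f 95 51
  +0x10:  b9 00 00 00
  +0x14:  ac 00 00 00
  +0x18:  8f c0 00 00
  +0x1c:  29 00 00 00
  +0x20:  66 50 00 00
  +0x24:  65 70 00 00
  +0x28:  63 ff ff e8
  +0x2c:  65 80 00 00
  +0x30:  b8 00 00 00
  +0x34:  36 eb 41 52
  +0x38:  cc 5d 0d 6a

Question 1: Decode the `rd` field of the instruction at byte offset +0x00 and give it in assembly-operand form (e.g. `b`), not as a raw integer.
a

[00] 64 00 00 00 → 0x64000000
  opcode bits[31:26]=0x19: sll/RR
  rd@[25:23]=0x0 ⇒ a
  rs@[22:20]=0x0 ⇒ a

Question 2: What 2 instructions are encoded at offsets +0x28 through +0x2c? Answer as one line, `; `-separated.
@+28  big-endian(63 ff ff e8) = 0x63ffffe8
  op=0x63ffffe8>>26=0x18 ⇒ jz (J)
  imm@[25:0]=0x3ffffe8 (s26→-24) ⇒ #-24
@+2c  big-endian(65 80 00 00) = 0x65800000
  op=0x65800000>>26=0x19 ⇒ sll (RR)
  rd@[25:23]=0x3 ⇒ d
  rs@[22:20]=0x0 ⇒ a

jz #-24; sll d, a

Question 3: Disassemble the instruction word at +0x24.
sll c, m

@+24  big-endian(65 70 00 00) = 0x65700000
  op=0x65700000>>26=0x19 ⇒ sll (RR)
  [25:23] rd=2 = c
  [22:20] rs=7 = m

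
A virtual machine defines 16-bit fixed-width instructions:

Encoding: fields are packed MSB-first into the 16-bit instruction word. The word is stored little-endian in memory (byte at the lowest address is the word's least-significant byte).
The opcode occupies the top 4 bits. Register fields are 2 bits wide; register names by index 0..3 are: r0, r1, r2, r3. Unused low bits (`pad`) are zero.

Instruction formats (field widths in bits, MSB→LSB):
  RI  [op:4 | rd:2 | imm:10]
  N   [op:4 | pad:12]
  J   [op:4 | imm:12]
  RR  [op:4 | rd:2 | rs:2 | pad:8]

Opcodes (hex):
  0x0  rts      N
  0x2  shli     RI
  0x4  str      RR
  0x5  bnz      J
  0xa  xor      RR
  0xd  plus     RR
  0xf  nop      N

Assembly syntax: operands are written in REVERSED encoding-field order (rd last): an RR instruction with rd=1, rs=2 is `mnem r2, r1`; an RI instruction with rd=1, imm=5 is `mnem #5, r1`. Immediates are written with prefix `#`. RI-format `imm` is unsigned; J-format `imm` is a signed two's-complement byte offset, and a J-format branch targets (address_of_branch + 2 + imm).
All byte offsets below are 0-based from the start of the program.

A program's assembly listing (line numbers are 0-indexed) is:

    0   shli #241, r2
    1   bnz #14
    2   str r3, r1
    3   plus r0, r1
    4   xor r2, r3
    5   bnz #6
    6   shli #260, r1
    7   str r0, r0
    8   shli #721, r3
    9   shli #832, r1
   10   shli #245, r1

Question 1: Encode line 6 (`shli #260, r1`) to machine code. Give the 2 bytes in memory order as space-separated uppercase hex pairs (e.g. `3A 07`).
L6: shli op=0x2:4|rd=1:2|imm=260:10 ⇒ 0x2504 ⇒ little 04 25

04 25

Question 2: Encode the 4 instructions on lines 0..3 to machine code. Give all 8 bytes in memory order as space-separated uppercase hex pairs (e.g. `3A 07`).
F1 28 0E 50 00 47 00 D4

L0: shli op=0x2:4|rd=2:2|imm=241:10 ⇒ 0x28f1 ⇒ little f1 28
L1: bnz op=0x5:4|imm=14:12 ⇒ 0x500e ⇒ little 0e 50
L2: str op=0x4:4|rd=1:2|rs=3:2|pad=0:8 ⇒ 0x4700 ⇒ little 00 47
L3: plus op=0xd:4|rd=1:2|rs=0:2|pad=0:8 ⇒ 0xd400 ⇒ little 00 d4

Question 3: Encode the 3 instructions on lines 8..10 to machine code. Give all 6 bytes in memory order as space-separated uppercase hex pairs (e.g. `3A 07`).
L8: shli op=0x2:4|rd=3:2|imm=721:10 ⇒ 0x2ed1 ⇒ little d1 2e
L9: shli op=0x2:4|rd=1:2|imm=832:10 ⇒ 0x2740 ⇒ little 40 27
L10: shli op=0x2:4|rd=1:2|imm=245:10 ⇒ 0x24f5 ⇒ little f5 24

D1 2E 40 27 F5 24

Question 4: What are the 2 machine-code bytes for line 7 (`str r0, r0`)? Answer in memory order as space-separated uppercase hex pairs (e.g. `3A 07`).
00 40

7. str fields op=0x4:4|rd=0:2|rs=0:2|pad=0:8 → word 4000h → 00 40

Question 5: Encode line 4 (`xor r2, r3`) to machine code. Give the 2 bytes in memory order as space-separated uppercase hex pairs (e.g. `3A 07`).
4. xor fields op=0xa:4|rd=3:2|rs=2:2|pad=0:8 → word ae00h → 00 ae

00 AE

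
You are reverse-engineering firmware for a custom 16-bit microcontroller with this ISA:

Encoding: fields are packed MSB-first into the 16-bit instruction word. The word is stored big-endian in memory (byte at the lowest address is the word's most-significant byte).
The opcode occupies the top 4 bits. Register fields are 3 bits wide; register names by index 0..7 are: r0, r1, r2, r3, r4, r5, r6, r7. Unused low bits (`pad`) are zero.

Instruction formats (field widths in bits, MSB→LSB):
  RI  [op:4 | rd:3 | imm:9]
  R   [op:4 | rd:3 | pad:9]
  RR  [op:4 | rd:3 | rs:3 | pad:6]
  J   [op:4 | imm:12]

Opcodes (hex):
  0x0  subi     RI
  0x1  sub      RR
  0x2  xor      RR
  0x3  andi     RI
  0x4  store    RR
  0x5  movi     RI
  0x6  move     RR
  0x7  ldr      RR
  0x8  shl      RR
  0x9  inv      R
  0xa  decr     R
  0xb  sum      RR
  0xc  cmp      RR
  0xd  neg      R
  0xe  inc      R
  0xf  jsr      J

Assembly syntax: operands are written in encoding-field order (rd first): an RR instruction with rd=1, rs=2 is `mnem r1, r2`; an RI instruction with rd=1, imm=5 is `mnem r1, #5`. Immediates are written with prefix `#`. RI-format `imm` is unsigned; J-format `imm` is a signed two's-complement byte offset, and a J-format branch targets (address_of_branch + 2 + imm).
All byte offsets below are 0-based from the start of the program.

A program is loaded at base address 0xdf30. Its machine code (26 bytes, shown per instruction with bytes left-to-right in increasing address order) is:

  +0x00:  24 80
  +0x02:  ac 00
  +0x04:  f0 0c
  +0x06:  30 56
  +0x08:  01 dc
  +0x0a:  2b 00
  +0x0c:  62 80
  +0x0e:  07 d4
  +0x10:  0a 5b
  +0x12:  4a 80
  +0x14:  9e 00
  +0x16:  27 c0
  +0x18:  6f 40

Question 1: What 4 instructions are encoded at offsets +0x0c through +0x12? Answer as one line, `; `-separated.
[0c] 62 80 → 0x6280
  top 4b → 0x6 → move [RR]
  rd: (w>>9)&0x7=0x1 → r1
  rs: (w>>6)&0x7=0x2 → r2
[0e] 07 d4 → 0x07d4
  top 4b → 0x0 → subi [RI]
  rd: (w>>9)&0x7=0x3 → r3
  imm: (w>>0)&0x1ff=0x1d4 → #468
[10] 0a 5b → 0x0a5b
  top 4b → 0x0 → subi [RI]
  rd: (w>>9)&0x7=0x5 → r5
  imm: (w>>0)&0x1ff=0x5b → #91
[12] 4a 80 → 0x4a80
  top 4b → 0x4 → store [RR]
  rd: (w>>9)&0x7=0x5 → r5
  rs: (w>>6)&0x7=0x2 → r2

move r1, r2; subi r3, #468; subi r5, #91; store r5, r2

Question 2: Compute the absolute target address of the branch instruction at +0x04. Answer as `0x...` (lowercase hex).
@+04  big-endian(f0 0c) = 0xf00c
  opcode bits[15:12]=0xf: jsr/J
  imm: (w>>0)&0xfff=0xc → #12
  target = base 0xdf30 + off 0x04 + 2 + imm 12 = 0xdf42

0xdf42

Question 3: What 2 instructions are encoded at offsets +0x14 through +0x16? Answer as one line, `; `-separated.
off 0x14: read 9e 00 as big → 0x9e00
  opcode bits[15:12]=0x9: inv/R
  [11:9] rd=7 = r7
off 0x16: read 27 c0 as big → 0x27c0
  opcode bits[15:12]=0x2: xor/RR
  [11:9] rd=3 = r3
  [8:6] rs=7 = r7

inv r7; xor r3, r7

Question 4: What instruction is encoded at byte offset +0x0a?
+0x0a: 2b 00 ⇒ word 0x2b00 (big)
  top 4b → 0x2 → xor [RR]
  [11:9] rd=5 = r5
  [8:6] rs=4 = r4

xor r5, r4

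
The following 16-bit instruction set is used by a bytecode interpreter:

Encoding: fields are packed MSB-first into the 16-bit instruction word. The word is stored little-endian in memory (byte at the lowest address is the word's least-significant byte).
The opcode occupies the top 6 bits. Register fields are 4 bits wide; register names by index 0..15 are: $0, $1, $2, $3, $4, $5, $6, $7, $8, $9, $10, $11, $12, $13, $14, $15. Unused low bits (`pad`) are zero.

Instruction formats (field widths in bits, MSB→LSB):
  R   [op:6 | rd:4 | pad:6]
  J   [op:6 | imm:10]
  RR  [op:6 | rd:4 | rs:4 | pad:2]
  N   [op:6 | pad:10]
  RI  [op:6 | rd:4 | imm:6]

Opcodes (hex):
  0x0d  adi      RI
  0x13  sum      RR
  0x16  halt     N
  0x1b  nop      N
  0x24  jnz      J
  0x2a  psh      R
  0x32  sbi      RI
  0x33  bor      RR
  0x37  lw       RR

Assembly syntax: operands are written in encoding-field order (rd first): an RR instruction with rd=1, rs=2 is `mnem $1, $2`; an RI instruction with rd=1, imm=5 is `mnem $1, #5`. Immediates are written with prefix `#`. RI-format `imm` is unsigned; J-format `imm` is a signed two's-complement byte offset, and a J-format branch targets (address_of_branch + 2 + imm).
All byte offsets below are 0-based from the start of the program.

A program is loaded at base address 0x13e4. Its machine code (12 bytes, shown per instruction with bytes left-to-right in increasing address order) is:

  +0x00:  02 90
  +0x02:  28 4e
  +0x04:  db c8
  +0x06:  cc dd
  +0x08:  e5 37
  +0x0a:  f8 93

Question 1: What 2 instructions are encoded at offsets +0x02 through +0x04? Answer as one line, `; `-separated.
sum $8, $10; sbi $3, #27

[02] 28 4e → 0x4e28
  opcode bits[15:10]=0x13: sum/RR
  rd: (w>>6)&0xf=0x8 → $8
  rs: (w>>2)&0xf=0xa → $10
[04] db c8 → 0xc8db
  opcode bits[15:10]=0x32: sbi/RI
  rd: (w>>6)&0xf=0x3 → $3
  imm: (w>>0)&0x3f=0x1b → #27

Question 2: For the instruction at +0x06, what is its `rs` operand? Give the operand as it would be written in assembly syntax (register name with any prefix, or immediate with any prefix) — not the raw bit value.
$3

[06] cc dd → 0xddcc
  op=0xddcc>>10=0x37 ⇒ lw (RR)
  rd@[9:6]=0x7 ⇒ $7
  rs@[5:2]=0x3 ⇒ $3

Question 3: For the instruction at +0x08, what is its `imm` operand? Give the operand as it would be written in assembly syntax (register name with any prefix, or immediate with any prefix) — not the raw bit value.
off 0x08: read e5 37 as little → 0x37e5
  op=0x37e5>>10=0xd ⇒ adi (RI)
  rd@[9:6]=0xf ⇒ $15
  imm@[5:0]=0x25 ⇒ #37

#37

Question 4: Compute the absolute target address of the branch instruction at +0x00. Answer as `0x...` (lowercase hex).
0x13e8

[00] 02 90 → 0x9002
  top 6b → 0x24 → jnz [J]
  imm@[9:0]=0x2 ⇒ #2
  target = base 0x13e4 + off 0x00 + 2 + imm 2 = 0x13e8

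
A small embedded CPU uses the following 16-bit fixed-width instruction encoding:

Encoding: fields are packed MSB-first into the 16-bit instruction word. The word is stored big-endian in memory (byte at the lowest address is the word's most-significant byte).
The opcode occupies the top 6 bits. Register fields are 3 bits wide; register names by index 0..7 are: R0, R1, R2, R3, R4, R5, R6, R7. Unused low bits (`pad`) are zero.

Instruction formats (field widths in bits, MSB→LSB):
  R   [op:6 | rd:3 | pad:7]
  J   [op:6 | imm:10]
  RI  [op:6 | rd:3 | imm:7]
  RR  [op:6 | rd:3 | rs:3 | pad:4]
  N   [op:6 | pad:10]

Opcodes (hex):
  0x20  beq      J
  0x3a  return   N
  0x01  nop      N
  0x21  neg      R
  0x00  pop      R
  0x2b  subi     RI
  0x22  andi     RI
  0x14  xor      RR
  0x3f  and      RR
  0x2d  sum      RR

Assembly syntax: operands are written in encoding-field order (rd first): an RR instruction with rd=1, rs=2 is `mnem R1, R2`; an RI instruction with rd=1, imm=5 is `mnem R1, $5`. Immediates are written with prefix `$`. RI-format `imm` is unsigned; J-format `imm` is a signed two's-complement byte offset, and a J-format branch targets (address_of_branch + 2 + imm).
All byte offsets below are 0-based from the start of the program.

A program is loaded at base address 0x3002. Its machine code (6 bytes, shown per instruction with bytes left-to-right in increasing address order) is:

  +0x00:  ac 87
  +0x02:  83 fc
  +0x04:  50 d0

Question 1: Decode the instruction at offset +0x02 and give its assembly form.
beq $-4

+0x02: 83 fc ⇒ word 0x83fc (big)
  top 6b → 0x20 → beq [J]
  imm@[9:0]=0x3fc (s10→-4) ⇒ $-4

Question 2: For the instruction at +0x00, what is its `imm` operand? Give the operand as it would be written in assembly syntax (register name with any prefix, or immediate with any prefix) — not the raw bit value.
off 0x00: read ac 87 as big → 0xac87
  opcode bits[15:10]=0x2b: subi/RI
  rd@[9:7]=0x1 ⇒ R1
  imm@[6:0]=0x7 ⇒ $7

$7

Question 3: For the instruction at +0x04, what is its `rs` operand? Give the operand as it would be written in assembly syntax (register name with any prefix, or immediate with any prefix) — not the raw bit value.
R5

off 0x04: read 50 d0 as big → 0x50d0
  top 6b → 0x14 → xor [RR]
  rd: (w>>7)&0x7=0x1 → R1
  rs: (w>>4)&0x7=0x5 → R5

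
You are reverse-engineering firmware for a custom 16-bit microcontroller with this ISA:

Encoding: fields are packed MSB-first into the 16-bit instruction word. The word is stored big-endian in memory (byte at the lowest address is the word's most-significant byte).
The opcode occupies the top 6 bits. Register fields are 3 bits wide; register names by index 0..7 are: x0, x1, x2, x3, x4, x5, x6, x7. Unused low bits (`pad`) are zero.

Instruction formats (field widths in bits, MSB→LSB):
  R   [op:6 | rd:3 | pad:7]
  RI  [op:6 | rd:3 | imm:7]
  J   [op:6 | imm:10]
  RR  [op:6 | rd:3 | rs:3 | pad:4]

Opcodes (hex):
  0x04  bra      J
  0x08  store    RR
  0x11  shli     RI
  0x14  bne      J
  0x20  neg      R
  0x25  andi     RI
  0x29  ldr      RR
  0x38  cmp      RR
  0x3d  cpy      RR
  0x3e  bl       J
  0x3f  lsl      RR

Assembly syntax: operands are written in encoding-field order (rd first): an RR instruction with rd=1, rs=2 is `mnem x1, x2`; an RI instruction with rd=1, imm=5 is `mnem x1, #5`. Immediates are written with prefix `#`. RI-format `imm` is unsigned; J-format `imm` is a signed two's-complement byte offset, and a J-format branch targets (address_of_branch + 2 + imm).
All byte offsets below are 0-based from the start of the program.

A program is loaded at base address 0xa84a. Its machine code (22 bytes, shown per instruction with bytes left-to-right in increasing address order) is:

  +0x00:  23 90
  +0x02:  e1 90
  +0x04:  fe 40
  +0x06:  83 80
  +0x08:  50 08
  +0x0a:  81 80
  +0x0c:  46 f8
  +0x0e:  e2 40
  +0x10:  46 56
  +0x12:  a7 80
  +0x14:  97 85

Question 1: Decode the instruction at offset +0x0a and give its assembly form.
off 0x0a: read 81 80 as big → 0x8180
  opcode bits[15:10]=0x20: neg/R
  rd: (w>>7)&0x7=0x3 → x3

neg x3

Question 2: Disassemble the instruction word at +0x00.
store x7, x1

+0x00: 23 90 ⇒ word 0x2390 (big)
  top 6b → 0x8 → store [RR]
  rd@[9:7]=0x7 ⇒ x7
  rs@[6:4]=0x1 ⇒ x1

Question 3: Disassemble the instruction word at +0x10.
off 0x10: read 46 56 as big → 0x4656
  top 6b → 0x11 → shli [RI]
  rd: (w>>7)&0x7=0x4 → x4
  imm: (w>>0)&0x7f=0x56 → #86

shli x4, #86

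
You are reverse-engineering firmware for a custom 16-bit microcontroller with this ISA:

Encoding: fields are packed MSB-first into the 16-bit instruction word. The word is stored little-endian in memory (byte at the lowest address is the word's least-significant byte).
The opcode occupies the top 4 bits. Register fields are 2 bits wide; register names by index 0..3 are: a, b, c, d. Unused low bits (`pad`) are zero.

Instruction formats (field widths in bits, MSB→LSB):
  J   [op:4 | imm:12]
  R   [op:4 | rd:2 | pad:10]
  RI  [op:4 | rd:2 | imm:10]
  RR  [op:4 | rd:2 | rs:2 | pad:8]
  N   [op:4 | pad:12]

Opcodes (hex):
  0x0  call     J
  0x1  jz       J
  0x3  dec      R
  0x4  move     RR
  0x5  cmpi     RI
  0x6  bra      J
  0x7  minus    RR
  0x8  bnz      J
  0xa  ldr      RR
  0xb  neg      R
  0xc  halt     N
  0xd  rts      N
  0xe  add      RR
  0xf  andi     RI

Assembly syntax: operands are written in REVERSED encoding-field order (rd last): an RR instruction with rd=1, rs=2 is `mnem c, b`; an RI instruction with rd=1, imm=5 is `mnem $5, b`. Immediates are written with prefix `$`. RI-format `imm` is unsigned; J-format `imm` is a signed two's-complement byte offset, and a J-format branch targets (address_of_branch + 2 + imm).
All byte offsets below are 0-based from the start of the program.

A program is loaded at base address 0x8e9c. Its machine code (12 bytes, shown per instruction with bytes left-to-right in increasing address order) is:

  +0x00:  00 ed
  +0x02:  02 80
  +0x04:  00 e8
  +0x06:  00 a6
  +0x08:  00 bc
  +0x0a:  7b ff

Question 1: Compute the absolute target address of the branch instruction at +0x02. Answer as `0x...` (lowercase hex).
0x8ea2

@+02  little-endian(02 80) = 0x8002
  op=0x8002>>12=0x8 ⇒ bnz (J)
  imm@[11:0]=0x2 ⇒ $2
  target = base 0x8e9c + off 0x02 + 2 + imm 2 = 0x8ea2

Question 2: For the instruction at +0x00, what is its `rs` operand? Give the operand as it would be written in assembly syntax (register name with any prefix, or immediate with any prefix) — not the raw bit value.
b

+0x00: 00 ed ⇒ word 0xed00 (little)
  top 4b → 0xe → add [RR]
  rd@[11:10]=0x3 ⇒ d
  rs@[9:8]=0x1 ⇒ b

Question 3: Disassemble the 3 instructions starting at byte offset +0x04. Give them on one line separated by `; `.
add a, c; ldr c, b; neg d

off 0x04: read 00 e8 as little → 0xe800
  top 4b → 0xe → add [RR]
  rd@[11:10]=0x2 ⇒ c
  rs@[9:8]=0x0 ⇒ a
off 0x06: read 00 a6 as little → 0xa600
  top 4b → 0xa → ldr [RR]
  rd@[11:10]=0x1 ⇒ b
  rs@[9:8]=0x2 ⇒ c
off 0x08: read 00 bc as little → 0xbc00
  top 4b → 0xb → neg [R]
  rd@[11:10]=0x3 ⇒ d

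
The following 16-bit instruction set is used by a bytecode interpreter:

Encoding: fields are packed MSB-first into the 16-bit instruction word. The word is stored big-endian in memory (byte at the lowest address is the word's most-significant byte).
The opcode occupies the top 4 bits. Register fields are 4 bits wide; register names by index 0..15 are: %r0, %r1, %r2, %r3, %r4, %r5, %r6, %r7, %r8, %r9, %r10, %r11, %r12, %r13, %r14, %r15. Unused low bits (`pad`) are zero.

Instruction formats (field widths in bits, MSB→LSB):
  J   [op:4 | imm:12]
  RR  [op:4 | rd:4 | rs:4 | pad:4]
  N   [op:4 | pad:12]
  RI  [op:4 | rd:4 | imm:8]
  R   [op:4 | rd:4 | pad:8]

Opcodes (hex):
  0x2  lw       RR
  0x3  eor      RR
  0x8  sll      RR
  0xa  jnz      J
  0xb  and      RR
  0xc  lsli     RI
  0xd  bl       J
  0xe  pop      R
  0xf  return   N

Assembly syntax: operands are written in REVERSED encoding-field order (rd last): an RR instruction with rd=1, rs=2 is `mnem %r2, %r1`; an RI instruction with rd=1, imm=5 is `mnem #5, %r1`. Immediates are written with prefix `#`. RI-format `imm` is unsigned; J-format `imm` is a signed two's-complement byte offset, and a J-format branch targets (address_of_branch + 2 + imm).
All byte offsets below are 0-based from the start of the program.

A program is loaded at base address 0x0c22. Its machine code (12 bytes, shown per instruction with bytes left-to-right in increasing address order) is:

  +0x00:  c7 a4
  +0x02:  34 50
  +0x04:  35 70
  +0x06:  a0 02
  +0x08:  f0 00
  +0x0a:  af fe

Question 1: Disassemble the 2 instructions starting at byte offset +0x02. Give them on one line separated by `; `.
[02] 34 50 → 0x3450
  top 4b → 0x3 → eor [RR]
  rd: (w>>8)&0xf=0x4 → %r4
  rs: (w>>4)&0xf=0x5 → %r5
[04] 35 70 → 0x3570
  top 4b → 0x3 → eor [RR]
  rd: (w>>8)&0xf=0x5 → %r5
  rs: (w>>4)&0xf=0x7 → %r7

eor %r5, %r4; eor %r7, %r5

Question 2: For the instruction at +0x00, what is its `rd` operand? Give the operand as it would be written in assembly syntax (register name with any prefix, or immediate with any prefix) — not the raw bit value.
%r7

off 0x00: read c7 a4 as big → 0xc7a4
  opcode bits[15:12]=0xc: lsli/RI
  [11:8] rd=7 = %r7
  [7:0] imm=164 = #164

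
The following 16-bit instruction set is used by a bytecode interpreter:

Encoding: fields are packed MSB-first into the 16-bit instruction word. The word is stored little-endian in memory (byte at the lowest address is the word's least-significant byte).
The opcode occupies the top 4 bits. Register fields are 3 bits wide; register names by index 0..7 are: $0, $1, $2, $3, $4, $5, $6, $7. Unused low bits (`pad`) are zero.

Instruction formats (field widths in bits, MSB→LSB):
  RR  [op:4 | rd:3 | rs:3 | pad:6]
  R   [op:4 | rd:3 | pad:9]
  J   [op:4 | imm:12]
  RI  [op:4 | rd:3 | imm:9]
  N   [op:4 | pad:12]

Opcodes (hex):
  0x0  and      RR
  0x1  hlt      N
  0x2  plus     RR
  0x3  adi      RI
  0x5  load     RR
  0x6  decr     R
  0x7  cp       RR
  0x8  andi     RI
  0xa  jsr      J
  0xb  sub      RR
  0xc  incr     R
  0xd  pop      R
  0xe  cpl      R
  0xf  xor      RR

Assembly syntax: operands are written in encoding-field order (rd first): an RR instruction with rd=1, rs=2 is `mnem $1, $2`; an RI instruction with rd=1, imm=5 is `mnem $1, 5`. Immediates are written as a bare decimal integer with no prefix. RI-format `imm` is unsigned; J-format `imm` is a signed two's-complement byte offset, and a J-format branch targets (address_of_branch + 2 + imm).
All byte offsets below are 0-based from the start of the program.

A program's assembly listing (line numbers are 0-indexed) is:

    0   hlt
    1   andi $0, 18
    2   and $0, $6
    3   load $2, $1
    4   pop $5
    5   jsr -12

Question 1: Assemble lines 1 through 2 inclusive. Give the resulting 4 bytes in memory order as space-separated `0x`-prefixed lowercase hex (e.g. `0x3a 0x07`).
1. andi fields op=0x8:4|rd=0:3|imm=18:9 → word 8012h → 12 80
2. and fields op=0x0:4|rd=0:3|rs=6:3|pad=0:6 → word 0180h → 80 01

0x12 0x80 0x80 0x01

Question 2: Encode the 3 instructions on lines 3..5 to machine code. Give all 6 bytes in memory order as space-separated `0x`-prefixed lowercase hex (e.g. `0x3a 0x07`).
0x40 0x54 0x00 0xda 0xf4 0xaf

L3: load op=0x5:4|rd=2:3|rs=1:3|pad=0:6 ⇒ 0x5440 ⇒ little 40 54
L4: pop op=0xd:4|rd=5:3|pad=0:9 ⇒ 0xda00 ⇒ little 00 da
L5: jsr op=0xa:4|imm=-12:12 ⇒ 0xaff4 ⇒ little f4 af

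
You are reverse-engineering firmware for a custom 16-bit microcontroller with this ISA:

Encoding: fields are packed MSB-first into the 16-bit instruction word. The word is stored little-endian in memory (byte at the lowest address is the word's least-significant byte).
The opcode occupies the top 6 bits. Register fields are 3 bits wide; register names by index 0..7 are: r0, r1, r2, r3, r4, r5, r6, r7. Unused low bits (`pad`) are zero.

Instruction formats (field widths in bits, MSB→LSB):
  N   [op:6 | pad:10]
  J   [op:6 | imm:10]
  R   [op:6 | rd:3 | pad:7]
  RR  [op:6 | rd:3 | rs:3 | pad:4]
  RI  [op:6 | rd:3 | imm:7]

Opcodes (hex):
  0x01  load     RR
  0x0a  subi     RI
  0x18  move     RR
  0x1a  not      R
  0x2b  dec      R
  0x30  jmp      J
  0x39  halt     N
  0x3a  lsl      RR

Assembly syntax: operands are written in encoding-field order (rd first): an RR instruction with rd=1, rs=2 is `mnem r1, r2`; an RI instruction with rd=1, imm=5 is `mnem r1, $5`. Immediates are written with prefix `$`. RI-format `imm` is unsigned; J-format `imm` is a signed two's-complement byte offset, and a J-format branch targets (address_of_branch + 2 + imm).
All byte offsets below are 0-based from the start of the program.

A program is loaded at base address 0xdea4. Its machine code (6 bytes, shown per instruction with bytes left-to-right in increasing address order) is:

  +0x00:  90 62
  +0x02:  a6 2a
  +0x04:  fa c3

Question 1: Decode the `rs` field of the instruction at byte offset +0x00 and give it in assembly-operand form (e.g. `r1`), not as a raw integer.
r1

@+00  little-endian(90 62) = 0x6290
  opcode bits[15:10]=0x18: move/RR
  [9:7] rd=5 = r5
  [6:4] rs=1 = r1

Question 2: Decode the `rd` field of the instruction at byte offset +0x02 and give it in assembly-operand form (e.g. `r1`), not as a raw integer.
r5

@+02  little-endian(a6 2a) = 0x2aa6
  op=0x2aa6>>10=0xa ⇒ subi (RI)
  [9:7] rd=5 = r5
  [6:0] imm=38 = $38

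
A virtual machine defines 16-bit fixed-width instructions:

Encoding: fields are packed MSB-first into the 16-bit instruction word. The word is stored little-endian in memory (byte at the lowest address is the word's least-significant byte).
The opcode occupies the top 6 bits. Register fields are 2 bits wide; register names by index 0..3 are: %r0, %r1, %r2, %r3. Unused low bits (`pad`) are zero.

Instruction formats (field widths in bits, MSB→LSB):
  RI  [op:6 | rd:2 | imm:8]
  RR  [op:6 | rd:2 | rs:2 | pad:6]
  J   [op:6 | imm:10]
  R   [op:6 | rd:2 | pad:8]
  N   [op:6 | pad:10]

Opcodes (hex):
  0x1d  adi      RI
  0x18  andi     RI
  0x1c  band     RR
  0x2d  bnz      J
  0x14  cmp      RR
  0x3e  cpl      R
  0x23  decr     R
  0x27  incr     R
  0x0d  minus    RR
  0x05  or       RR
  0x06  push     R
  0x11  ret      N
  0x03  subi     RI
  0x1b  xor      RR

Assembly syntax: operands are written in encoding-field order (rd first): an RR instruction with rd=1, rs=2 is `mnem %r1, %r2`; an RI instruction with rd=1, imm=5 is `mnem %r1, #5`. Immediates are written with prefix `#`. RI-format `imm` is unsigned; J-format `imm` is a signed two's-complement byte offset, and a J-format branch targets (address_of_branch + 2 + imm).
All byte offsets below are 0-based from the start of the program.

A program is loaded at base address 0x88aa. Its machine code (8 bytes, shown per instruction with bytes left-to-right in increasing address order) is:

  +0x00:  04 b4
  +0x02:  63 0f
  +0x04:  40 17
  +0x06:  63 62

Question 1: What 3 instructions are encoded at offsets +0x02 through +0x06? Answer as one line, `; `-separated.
subi %r3, #99; or %r3, %r1; andi %r2, #99

[02] 63 0f → 0x0f63
  opcode bits[15:10]=0x3: subi/RI
  [9:8] rd=3 = %r3
  [7:0] imm=99 = #99
[04] 40 17 → 0x1740
  opcode bits[15:10]=0x5: or/RR
  [9:8] rd=3 = %r3
  [7:6] rs=1 = %r1
[06] 63 62 → 0x6263
  opcode bits[15:10]=0x18: andi/RI
  [9:8] rd=2 = %r2
  [7:0] imm=99 = #99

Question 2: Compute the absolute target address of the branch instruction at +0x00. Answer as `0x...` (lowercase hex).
off 0x00: read 04 b4 as little → 0xb404
  op=0xb404>>10=0x2d ⇒ bnz (J)
  imm@[9:0]=0x4 ⇒ #4
  target = base 0x88aa + off 0x00 + 2 + imm 4 = 0x88b0

0x88b0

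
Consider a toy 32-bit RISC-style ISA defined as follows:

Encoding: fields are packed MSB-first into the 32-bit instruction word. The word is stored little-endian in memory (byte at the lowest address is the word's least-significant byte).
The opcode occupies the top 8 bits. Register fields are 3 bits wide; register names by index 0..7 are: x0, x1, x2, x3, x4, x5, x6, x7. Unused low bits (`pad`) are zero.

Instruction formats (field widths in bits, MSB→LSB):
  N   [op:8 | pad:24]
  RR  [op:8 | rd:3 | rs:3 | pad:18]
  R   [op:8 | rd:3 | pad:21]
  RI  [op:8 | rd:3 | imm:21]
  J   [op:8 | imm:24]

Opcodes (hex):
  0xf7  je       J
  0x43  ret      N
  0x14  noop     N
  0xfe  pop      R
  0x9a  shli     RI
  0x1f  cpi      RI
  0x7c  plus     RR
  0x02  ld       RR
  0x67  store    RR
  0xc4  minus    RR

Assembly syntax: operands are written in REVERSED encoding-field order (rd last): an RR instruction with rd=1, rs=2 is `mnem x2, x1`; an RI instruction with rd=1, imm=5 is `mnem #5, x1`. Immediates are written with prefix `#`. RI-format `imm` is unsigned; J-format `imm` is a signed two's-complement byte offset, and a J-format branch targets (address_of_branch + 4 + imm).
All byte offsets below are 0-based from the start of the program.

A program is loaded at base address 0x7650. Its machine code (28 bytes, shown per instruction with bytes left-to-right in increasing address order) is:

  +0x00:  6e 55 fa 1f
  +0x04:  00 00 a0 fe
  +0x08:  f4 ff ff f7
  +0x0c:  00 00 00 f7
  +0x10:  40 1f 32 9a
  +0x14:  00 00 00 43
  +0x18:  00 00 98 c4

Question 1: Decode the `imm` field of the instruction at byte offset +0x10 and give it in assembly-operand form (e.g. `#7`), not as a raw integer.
+0x10: 40 1f 32 9a ⇒ word 0x9a321f40 (little)
  op=0x9a321f40>>24=0x9a ⇒ shli (RI)
  [23:21] rd=1 = x1
  [20:0] imm=1187648 = #1187648

#1187648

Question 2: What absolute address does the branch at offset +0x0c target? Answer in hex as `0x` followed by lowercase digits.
0x7660

+0x0c: 00 00 00 f7 ⇒ word 0xf7000000 (little)
  top 8b → 0xf7 → je [J]
  [23:0] imm=0 = #0
  target = base 0x7650 + off 0x0c + 4 + imm 0 = 0x7660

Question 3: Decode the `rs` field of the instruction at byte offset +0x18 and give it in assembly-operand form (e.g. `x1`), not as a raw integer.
x6

+0x18: 00 00 98 c4 ⇒ word 0xc4980000 (little)
  top 8b → 0xc4 → minus [RR]
  rd@[23:21]=0x4 ⇒ x4
  rs@[20:18]=0x6 ⇒ x6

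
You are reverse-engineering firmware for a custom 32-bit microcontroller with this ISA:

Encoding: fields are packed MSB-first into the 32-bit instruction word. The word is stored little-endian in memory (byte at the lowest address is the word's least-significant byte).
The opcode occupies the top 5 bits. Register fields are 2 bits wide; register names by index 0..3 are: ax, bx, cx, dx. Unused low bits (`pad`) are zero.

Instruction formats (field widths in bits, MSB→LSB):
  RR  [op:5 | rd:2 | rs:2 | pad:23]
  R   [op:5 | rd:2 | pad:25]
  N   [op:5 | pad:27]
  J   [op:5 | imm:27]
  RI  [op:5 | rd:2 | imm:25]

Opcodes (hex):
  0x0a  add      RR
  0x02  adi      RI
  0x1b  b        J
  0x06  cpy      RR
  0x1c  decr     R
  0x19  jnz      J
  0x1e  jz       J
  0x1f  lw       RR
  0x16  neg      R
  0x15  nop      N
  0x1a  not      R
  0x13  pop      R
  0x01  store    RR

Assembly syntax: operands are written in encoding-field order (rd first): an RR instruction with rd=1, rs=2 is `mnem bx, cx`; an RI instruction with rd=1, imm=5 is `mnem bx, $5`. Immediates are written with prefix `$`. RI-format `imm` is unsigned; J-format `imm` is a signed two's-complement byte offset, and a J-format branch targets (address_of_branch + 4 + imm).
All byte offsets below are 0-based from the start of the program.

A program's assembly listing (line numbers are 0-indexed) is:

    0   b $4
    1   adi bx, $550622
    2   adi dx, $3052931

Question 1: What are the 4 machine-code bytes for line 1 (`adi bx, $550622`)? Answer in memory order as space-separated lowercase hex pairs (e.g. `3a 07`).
L1: adi op=0x2:5|rd=1:2|imm=550622:25 ⇒ 0x120866de ⇒ little de 66 08 12

de 66 08 12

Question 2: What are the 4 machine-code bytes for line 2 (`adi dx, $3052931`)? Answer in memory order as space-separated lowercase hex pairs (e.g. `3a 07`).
83 95 2e 16

L2: adi op=0x2:5|rd=3:2|imm=3052931:25 ⇒ 0x162e9583 ⇒ little 83 95 2e 16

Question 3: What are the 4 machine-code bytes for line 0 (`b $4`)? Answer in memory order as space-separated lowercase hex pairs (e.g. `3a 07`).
04 00 00 d8

0. b fields op=0x1b:5|imm=4:27 → word d8000004h → 04 00 00 d8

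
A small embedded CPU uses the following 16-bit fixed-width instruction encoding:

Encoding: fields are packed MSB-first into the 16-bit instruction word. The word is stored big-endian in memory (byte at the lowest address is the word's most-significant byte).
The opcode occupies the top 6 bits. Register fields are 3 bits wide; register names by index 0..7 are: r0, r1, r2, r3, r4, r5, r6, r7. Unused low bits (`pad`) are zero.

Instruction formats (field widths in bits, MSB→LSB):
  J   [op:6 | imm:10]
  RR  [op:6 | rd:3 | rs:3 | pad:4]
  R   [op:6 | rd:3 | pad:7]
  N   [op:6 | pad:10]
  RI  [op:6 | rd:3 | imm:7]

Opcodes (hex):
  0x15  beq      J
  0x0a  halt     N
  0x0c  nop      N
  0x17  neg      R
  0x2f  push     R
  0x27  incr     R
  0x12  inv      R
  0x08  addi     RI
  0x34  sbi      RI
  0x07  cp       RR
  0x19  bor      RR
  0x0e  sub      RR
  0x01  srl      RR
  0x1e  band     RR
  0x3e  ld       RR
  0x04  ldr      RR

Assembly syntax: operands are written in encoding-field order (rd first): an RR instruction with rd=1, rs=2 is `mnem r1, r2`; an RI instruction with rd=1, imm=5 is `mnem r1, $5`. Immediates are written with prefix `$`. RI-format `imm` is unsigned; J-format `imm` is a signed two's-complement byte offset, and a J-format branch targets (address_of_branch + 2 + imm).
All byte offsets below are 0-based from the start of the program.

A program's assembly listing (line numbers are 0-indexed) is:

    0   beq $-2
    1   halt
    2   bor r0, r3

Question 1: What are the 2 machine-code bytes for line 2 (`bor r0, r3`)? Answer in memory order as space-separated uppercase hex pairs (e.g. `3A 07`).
64 30

L2: bor op=0x19:6|rd=0:3|rs=3:3|pad=0:4 ⇒ 0x6430 ⇒ big 64 30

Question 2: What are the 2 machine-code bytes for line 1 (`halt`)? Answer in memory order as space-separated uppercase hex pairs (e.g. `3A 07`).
28 00

line 1 (halt): pack op=0xa:6|pad=0:10 = 0x2800; big→ 28 00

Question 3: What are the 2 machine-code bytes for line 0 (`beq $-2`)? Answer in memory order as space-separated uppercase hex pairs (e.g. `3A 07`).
L0: beq op=0x15:6|imm=-2:10 ⇒ 0x57fe ⇒ big 57 fe

57 FE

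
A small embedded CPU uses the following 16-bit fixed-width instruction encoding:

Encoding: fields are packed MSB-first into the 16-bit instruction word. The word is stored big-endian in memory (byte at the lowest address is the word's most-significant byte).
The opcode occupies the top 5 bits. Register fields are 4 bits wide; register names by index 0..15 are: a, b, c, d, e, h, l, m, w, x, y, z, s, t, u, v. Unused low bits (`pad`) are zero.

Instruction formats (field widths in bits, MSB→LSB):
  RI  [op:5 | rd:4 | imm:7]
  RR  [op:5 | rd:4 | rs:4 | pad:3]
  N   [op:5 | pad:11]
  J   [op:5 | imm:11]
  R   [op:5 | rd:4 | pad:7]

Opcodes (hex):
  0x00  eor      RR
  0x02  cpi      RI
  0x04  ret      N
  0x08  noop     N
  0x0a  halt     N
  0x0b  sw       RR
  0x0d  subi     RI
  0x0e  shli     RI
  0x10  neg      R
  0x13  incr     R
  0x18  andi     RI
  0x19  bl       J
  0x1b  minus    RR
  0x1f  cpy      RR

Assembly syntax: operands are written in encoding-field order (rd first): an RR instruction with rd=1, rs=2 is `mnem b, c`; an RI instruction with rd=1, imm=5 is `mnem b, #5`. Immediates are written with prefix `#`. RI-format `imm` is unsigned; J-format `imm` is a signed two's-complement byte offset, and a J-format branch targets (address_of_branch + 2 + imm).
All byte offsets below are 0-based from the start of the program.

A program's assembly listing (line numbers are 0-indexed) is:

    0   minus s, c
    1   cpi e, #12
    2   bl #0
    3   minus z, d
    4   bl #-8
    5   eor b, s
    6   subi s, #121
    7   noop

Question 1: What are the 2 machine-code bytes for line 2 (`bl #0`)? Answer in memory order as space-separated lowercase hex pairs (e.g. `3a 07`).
c8 00

2. bl fields op=0x19:5|imm=0:11 → word c800h → c8 00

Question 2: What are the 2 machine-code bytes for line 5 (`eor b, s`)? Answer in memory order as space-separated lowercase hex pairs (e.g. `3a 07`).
00 e0

L5: eor op=0x0:5|rd=1:4|rs=12:4|pad=0:3 ⇒ 0x00e0 ⇒ big 00 e0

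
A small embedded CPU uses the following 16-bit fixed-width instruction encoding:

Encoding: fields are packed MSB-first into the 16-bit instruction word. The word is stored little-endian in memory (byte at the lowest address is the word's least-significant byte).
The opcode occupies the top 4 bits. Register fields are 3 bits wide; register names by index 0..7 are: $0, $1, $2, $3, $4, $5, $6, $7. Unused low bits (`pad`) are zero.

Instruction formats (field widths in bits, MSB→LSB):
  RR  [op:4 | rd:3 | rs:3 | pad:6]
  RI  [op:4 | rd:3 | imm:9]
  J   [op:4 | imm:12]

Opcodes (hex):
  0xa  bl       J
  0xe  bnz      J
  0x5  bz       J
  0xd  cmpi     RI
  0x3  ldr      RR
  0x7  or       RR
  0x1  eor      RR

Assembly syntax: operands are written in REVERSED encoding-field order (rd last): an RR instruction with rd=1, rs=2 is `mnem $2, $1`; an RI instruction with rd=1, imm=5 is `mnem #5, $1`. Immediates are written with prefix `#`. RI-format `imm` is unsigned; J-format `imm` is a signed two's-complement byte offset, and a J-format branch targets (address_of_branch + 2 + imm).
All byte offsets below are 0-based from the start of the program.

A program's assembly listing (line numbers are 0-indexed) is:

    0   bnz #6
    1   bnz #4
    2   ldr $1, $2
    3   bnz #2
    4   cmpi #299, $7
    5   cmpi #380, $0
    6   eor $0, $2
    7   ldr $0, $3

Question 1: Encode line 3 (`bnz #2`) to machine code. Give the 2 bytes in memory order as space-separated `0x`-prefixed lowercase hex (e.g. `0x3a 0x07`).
3. bnz fields op=0xe:4|imm=2:12 → word e002h → 02 e0

0x02 0xe0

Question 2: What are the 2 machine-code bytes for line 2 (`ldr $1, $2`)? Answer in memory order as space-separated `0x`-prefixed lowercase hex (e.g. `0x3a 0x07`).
2. ldr fields op=0x3:4|rd=2:3|rs=1:3|pad=0:6 → word 3440h → 40 34

0x40 0x34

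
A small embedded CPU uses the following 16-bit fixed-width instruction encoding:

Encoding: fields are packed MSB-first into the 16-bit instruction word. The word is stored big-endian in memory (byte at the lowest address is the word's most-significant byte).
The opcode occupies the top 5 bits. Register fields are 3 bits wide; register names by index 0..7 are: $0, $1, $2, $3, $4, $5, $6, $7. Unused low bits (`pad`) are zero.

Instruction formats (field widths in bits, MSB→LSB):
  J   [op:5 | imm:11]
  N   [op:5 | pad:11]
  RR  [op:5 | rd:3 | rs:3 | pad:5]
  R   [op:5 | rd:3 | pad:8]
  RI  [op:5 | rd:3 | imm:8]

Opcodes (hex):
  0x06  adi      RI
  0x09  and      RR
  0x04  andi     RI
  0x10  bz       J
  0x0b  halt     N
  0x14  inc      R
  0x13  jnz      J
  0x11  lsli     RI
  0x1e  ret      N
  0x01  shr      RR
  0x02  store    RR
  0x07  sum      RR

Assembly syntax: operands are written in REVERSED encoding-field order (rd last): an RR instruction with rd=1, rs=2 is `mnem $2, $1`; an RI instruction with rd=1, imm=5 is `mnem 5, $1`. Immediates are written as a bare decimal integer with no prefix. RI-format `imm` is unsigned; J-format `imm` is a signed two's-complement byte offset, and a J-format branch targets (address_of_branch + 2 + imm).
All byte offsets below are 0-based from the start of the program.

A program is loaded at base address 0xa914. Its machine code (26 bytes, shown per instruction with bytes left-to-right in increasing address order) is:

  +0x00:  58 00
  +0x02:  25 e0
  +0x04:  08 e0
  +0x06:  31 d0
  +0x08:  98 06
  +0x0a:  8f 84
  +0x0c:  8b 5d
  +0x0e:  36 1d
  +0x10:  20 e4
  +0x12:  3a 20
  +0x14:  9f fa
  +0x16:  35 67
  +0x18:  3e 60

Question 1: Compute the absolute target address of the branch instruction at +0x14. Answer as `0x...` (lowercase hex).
0xa924

+0x14: 9f fa ⇒ word 0x9ffa (big)
  opcode bits[15:11]=0x13: jnz/J
  [10:0] imm=2042 (s11→-6) = -6
  target = base 0xa914 + off 0x14 + 2 + imm -6 = 0xa924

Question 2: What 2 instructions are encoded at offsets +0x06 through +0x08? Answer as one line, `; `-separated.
adi 208, $1; jnz 6

+0x06: 31 d0 ⇒ word 0x31d0 (big)
  opcode bits[15:11]=0x6: adi/RI
  rd: (w>>8)&0x7=0x1 → $1
  imm: (w>>0)&0xff=0xd0 → 208
+0x08: 98 06 ⇒ word 0x9806 (big)
  opcode bits[15:11]=0x13: jnz/J
  imm: (w>>0)&0x7ff=0x6 → 6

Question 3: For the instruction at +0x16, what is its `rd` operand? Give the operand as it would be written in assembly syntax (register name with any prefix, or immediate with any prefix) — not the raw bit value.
$5

[16] 35 67 → 0x3567
  opcode bits[15:11]=0x6: adi/RI
  [10:8] rd=5 = $5
  [7:0] imm=103 = 103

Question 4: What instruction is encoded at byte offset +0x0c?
@+0c  big-endian(8b 5d) = 0x8b5d
  top 5b → 0x11 → lsli [RI]
  rd: (w>>8)&0x7=0x3 → $3
  imm: (w>>0)&0xff=0x5d → 93

lsli 93, $3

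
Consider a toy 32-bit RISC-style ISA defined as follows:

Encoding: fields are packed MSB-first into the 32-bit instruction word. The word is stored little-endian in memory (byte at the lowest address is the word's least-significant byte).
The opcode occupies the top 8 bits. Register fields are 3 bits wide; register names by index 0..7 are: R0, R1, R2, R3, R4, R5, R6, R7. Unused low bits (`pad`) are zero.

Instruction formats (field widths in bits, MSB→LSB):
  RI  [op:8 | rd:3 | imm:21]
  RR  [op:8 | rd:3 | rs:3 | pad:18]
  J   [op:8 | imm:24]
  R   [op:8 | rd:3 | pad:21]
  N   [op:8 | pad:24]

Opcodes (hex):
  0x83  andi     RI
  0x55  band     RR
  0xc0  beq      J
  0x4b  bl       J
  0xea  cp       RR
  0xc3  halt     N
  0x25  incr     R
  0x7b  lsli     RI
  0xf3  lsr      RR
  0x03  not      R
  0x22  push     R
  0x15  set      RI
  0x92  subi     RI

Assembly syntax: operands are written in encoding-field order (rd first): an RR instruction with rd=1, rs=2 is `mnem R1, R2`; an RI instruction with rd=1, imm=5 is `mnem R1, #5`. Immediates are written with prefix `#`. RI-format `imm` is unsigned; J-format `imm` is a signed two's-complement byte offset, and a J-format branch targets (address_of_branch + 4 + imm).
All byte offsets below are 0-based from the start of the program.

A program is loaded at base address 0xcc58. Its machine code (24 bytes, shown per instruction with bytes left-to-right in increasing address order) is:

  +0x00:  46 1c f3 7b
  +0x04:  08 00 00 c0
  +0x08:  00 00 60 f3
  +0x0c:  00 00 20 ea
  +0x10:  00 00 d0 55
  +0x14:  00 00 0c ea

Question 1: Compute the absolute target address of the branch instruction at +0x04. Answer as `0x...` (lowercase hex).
+0x04: 08 00 00 c0 ⇒ word 0xc0000008 (little)
  op=0xc0000008>>24=0xc0 ⇒ beq (J)
  imm@[23:0]=0x8 ⇒ #8
  target = base 0xcc58 + off 0x04 + 4 + imm 8 = 0xcc68

0xcc68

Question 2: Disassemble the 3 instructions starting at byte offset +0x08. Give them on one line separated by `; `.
lsr R3, R0; cp R1, R0; band R6, R4

off 0x08: read 00 00 60 f3 as little → 0xf3600000
  opcode bits[31:24]=0xf3: lsr/RR
  rd: (w>>21)&0x7=0x3 → R3
  rs: (w>>18)&0x7=0x0 → R0
off 0x0c: read 00 00 20 ea as little → 0xea200000
  opcode bits[31:24]=0xea: cp/RR
  rd: (w>>21)&0x7=0x1 → R1
  rs: (w>>18)&0x7=0x0 → R0
off 0x10: read 00 00 d0 55 as little → 0x55d00000
  opcode bits[31:24]=0x55: band/RR
  rd: (w>>21)&0x7=0x6 → R6
  rs: (w>>18)&0x7=0x4 → R4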